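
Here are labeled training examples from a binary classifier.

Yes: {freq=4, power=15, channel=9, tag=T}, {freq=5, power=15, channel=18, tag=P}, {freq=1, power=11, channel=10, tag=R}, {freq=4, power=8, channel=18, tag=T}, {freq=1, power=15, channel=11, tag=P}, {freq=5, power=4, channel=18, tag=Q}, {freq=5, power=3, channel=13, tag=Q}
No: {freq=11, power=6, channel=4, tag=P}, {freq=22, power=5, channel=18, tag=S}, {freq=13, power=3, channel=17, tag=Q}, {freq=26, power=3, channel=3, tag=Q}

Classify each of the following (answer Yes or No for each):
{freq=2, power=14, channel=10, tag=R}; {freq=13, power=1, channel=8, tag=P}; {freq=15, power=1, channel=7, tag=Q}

Every 'Yes' example satisfies: freq ≤ 5. None of the 'No' examples do.
{freq=2, power=14, channel=10, tag=R}: freq = 2, matches → Yes. {freq=13, power=1, channel=8, tag=P}: freq = 13, does not pass → No. {freq=15, power=1, channel=7, tag=Q}: freq = 15, does not pass → No.

Yes, No, No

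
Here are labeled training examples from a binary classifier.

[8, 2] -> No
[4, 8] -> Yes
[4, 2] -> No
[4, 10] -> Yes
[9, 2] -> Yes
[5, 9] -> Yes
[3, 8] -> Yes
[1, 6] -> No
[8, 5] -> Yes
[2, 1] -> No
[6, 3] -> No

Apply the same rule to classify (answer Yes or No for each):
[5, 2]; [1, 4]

No, No

Rule: sum ≥ 11. This holds for each 'Yes' example and fails for each 'No' one.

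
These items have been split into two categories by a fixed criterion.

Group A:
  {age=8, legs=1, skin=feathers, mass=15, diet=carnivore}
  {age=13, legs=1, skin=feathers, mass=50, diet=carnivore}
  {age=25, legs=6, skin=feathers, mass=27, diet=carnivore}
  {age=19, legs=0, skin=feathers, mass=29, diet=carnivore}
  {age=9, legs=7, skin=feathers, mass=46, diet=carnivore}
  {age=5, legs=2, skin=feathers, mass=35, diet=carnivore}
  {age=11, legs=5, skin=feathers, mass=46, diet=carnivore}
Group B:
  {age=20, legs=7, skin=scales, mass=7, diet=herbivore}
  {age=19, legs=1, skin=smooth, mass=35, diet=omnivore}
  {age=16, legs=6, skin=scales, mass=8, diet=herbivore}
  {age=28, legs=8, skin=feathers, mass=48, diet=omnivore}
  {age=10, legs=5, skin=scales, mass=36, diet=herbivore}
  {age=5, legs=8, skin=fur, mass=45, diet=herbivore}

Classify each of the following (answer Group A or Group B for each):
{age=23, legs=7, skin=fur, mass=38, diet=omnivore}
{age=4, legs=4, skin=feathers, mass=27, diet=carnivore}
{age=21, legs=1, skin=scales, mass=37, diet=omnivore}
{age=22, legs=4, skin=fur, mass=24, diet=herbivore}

Group B, Group A, Group B, Group B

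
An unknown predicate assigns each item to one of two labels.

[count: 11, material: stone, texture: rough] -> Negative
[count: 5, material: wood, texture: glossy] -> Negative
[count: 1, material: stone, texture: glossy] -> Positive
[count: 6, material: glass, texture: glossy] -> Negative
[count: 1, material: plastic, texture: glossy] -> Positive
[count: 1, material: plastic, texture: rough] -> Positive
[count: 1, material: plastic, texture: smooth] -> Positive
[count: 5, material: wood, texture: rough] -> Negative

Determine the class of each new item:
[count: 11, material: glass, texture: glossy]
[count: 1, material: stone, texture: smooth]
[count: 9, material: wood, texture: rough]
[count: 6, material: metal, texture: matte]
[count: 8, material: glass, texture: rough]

Negative, Positive, Negative, Negative, Negative

Rule: count = 1. This holds for each 'Positive' example and fails for each 'Negative' one.
[count: 11, material: glass, texture: glossy]: Negative (count = 11).
[count: 1, material: stone, texture: smooth]: Positive (count = 1).
[count: 9, material: wood, texture: rough]: Negative (count = 9).
[count: 6, material: metal, texture: matte]: Negative (count = 6).
[count: 8, material: glass, texture: rough]: Negative (count = 8).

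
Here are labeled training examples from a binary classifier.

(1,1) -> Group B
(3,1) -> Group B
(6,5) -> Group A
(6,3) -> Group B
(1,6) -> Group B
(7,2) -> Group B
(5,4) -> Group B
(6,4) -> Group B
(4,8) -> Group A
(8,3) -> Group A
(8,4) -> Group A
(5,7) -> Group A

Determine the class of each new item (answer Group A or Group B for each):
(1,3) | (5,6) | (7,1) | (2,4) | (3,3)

Group B, Group A, Group B, Group B, Group B

One predicate separates the groups cleanly: sum ≥ 11.
(1,3): Group B (1+3 = 4). (5,6): Group A (5+6 = 11). (7,1): Group B (7+1 = 8). (2,4): Group B (2+4 = 6). (3,3): Group B (3+3 = 6).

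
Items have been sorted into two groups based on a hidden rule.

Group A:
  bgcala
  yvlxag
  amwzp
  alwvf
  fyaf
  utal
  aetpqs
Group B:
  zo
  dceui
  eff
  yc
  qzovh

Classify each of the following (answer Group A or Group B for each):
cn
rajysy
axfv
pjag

All 'Group A' examples share one property — contains 'a' — and every 'Group B' example lacks it.
Group B: cn, since no 'a'. Group A: rajysy, since has 'a'. Group A: axfv, since has 'a'. Group A: pjag, since has 'a'.

Group B, Group A, Group A, Group A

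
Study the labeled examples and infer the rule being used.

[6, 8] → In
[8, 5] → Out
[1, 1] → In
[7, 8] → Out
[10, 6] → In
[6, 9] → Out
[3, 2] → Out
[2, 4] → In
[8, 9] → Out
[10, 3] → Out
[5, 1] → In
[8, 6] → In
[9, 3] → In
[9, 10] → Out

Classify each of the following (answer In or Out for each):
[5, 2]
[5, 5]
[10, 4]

Out, In, In

The classifier is using: sum is even.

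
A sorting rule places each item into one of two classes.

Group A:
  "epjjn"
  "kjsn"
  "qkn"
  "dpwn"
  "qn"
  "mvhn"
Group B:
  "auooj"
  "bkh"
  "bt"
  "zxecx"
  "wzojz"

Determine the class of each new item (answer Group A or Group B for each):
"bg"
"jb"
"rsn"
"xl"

Group B, Group B, Group A, Group B

A rule that fits every label: contains 'n' — true of each 'Group A' example, false of each 'Group B' one.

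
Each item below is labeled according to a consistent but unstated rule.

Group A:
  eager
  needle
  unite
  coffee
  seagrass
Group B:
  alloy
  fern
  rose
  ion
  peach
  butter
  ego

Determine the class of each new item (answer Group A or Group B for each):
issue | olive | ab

The rule appears to be: has ≥ 3 vowels.
issue — 3 vowels, hence Group A. olive — 3 vowels, hence Group A. ab — 1 vowel, hence Group B.

Group A, Group A, Group B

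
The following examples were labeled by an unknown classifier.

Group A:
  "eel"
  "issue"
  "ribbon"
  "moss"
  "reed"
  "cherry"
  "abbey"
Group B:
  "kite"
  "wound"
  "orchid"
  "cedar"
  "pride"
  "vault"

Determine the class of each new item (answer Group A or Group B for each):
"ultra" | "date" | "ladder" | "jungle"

A rule that fits every label: has a double letter — true of each 'Group A' example, false of each 'Group B' one.
"ultra": no doubled letter, does not fit → Group B. "date": no doubled letter, does not fit → Group B. "ladder": 'dd' doubled, has this property → Group A. "jungle": no doubled letter, does not fit → Group B.

Group B, Group B, Group A, Group B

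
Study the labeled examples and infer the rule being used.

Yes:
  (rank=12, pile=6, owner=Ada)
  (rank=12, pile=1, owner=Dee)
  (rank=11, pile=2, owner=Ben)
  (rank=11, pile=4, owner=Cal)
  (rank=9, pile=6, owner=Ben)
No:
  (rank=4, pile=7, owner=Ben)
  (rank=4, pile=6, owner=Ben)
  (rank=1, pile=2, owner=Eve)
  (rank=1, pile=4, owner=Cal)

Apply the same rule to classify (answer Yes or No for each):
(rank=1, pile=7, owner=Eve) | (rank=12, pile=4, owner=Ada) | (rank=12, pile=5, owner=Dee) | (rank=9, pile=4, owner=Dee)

'Yes' ⟺ rank ≥ 9.

No, Yes, Yes, Yes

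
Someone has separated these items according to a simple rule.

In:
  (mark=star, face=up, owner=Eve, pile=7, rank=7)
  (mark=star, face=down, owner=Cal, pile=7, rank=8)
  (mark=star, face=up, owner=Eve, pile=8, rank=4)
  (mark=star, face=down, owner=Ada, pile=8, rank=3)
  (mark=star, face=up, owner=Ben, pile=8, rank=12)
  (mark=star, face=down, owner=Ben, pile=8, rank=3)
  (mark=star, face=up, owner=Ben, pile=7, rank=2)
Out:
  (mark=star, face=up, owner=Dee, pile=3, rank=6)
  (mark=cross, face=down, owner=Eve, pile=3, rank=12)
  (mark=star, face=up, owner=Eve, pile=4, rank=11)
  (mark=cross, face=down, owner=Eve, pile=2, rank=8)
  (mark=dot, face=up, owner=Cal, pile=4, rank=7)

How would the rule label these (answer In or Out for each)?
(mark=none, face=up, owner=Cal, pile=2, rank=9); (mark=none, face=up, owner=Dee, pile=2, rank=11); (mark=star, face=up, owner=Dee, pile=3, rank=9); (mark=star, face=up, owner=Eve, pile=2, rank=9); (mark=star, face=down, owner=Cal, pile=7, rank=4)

Out, Out, Out, Out, In

The distinguishing property — pile ≥ 7 — holds for all the 'In' cases and none of the 'Out' cases.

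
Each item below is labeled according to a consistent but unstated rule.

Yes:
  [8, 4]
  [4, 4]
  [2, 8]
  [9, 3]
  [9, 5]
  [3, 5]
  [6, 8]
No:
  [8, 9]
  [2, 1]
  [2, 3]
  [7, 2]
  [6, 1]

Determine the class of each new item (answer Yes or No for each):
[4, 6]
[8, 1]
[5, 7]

Yes, No, Yes

Looking at the examples, the only property every 'Yes' case has and every 'No' case lacks is: sum is even.
[4, 6]: Yes (4+6 = 10). [8, 1]: No (8+1 = 9). [5, 7]: Yes (5+7 = 12).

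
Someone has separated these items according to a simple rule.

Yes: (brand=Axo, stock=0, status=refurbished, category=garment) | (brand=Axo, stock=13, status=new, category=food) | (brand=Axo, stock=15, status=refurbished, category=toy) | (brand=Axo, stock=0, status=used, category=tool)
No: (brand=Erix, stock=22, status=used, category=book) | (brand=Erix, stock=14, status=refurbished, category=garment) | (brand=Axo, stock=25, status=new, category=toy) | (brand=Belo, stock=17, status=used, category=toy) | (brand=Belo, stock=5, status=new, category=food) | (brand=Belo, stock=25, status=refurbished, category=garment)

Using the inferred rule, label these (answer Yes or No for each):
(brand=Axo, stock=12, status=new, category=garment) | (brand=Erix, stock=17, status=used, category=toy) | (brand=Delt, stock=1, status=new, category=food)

Yes, No, No

All 'Yes' examples share one property — brand is Axo AND stock ≤ 15 — and every 'No' example lacks it.
(brand=Axo, stock=12, status=new, category=garment) — brand is Axo, stock = 12, hence Yes.
(brand=Erix, stock=17, status=used, category=toy) — brand is Erix, stock = 17, hence No.
(brand=Delt, stock=1, status=new, category=food) — brand is Delt, stock = 1, hence No.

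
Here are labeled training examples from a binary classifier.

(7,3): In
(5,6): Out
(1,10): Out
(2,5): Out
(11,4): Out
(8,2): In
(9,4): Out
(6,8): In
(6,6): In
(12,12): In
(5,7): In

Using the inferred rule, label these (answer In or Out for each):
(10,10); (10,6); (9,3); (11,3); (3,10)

'In' ⟺ sum is even.
In: (10,10), since 10+10 = 20. In: (10,6), since 10+6 = 16. In: (9,3), since 9+3 = 12. In: (11,3), since 11+3 = 14. Out: (3,10), since 3+10 = 13.

In, In, In, In, Out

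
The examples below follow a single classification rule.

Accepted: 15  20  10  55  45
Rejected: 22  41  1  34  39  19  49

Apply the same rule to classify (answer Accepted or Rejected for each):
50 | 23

Accepted, Rejected

The classifier is using: multiple of 5.
50 → 50 = 5·10 → Accepted. 23 → 23 = 5·4 + 3 → Rejected.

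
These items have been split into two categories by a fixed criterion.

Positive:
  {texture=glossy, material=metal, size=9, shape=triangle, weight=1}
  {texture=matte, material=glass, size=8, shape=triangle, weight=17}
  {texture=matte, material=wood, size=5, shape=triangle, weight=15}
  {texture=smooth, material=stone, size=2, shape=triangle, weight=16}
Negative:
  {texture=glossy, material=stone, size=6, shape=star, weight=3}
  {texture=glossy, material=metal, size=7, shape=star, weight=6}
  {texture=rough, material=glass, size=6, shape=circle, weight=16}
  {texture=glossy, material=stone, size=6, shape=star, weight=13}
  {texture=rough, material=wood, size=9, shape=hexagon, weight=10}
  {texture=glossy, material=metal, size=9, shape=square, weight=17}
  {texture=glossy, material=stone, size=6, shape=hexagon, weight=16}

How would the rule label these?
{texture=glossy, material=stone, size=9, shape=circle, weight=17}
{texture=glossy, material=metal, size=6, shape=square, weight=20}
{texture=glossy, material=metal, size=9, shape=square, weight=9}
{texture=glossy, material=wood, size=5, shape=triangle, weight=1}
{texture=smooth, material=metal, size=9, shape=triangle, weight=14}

Negative, Negative, Negative, Positive, Positive

The pattern is that an item is 'Positive' exactly when: shape is triangle.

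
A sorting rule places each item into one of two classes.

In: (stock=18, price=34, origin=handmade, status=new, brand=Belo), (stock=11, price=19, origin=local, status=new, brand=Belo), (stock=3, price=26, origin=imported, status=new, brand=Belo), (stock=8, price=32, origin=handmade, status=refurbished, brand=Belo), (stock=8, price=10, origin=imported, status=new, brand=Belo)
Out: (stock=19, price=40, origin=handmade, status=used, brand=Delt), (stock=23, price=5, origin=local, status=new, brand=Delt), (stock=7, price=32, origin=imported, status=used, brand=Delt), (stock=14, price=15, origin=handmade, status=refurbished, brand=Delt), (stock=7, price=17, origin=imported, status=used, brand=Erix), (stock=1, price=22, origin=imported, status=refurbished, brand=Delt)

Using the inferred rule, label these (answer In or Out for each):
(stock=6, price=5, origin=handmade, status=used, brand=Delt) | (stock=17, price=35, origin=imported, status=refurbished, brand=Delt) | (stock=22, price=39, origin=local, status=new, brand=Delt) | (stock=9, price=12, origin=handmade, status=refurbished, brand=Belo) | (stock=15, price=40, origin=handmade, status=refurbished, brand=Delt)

Out, Out, Out, In, Out

Rule: brand is Belo. This holds for each 'In' example and fails for each 'Out' one.
(stock=6, price=5, origin=handmade, status=used, brand=Delt) — brand is Delt, hence Out.
(stock=17, price=35, origin=imported, status=refurbished, brand=Delt) — brand is Delt, hence Out.
(stock=22, price=39, origin=local, status=new, brand=Delt) — brand is Delt, hence Out.
(stock=9, price=12, origin=handmade, status=refurbished, brand=Belo) — brand is Belo, hence In.
(stock=15, price=40, origin=handmade, status=refurbished, brand=Delt) — brand is Delt, hence Out.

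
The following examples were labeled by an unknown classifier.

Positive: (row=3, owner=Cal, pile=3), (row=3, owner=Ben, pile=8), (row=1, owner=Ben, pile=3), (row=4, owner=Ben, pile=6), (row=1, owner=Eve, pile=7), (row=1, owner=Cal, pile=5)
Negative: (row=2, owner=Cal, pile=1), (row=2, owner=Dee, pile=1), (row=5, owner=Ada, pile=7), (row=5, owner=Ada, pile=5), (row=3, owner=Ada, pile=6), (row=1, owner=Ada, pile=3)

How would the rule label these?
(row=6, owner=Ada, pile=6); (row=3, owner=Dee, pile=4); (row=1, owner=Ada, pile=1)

The common property of the 'Positive' items is: owner is not Ada AND pile ≥ 3. No 'Negative' item has it.
(row=6, owner=Ada, pile=6): Negative (owner is Ada, pile = 6). (row=3, owner=Dee, pile=4): Positive (owner is Dee, pile = 4). (row=1, owner=Ada, pile=1): Negative (owner is Ada, pile = 1).

Negative, Positive, Negative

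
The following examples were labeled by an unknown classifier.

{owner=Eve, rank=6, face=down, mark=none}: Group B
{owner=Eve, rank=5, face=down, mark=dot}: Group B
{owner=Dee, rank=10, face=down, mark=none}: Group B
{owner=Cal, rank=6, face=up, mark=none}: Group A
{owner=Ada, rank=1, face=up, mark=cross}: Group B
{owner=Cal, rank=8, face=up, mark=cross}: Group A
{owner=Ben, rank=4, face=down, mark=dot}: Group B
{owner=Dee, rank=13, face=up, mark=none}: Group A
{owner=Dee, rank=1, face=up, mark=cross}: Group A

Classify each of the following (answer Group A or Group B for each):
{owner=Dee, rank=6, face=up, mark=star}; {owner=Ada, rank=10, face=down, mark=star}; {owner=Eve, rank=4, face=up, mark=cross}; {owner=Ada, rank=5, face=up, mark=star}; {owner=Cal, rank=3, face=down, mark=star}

The pattern is that an item is 'Group A' exactly when: owner is not Ada AND face is up.
{owner=Dee, rank=6, face=up, mark=star}: owner is Dee, face is up, meets the rule → Group A.
{owner=Ada, rank=10, face=down, mark=star}: owner is Ada, face is down, fails this test → Group B.
{owner=Eve, rank=4, face=up, mark=cross}: owner is Eve, face is up, meets the rule → Group A.
{owner=Ada, rank=5, face=up, mark=star}: owner is Ada, face is up, fails this test → Group B.
{owner=Cal, rank=3, face=down, mark=star}: owner is Cal, face is down, fails this test → Group B.

Group A, Group B, Group A, Group B, Group B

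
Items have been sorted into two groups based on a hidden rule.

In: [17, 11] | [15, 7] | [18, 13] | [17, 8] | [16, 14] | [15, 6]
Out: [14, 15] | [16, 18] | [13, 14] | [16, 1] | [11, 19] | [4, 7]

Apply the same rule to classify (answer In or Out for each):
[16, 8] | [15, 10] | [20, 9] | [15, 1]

'In' ⟺ first > second AND sum ≥ 21.
[16, 8] → 16 > 8, 16+8 = 24 → In. [15, 10] → 15 > 10, 15+10 = 25 → In. [20, 9] → 20 > 9, 20+9 = 29 → In. [15, 1] → 15 > 1, 15+1 = 16 → Out.

In, In, In, Out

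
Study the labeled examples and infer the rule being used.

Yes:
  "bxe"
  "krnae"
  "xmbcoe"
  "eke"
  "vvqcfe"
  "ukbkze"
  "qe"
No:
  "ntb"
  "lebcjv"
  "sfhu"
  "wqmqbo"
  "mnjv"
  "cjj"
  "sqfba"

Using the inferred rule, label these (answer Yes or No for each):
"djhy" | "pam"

All 'Yes' examples share one property — ends with 'e' — and every 'No' example lacks it.
"djhy": ends with 'y' — doesn't qualify, so No.
"pam": ends with 'm' — doesn't qualify, so No.

No, No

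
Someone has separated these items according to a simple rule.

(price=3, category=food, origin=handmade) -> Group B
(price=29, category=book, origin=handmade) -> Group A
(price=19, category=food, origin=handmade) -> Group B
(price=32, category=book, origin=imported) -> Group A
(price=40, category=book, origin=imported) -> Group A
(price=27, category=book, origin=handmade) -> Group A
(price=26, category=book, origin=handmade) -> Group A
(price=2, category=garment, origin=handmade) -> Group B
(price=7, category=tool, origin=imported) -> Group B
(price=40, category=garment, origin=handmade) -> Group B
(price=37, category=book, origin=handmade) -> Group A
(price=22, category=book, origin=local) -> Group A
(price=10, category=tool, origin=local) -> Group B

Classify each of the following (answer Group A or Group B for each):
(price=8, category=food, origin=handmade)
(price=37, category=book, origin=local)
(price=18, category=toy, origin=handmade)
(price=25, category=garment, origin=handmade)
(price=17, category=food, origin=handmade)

Group B, Group A, Group B, Group B, Group B

The simplest hypothesis consistent with all the labels is: category is book.
Group B: (price=8, category=food, origin=handmade), since category is food. Group A: (price=37, category=book, origin=local), since category is book. Group B: (price=18, category=toy, origin=handmade), since category is toy. Group B: (price=25, category=garment, origin=handmade), since category is garment. Group B: (price=17, category=food, origin=handmade), since category is food.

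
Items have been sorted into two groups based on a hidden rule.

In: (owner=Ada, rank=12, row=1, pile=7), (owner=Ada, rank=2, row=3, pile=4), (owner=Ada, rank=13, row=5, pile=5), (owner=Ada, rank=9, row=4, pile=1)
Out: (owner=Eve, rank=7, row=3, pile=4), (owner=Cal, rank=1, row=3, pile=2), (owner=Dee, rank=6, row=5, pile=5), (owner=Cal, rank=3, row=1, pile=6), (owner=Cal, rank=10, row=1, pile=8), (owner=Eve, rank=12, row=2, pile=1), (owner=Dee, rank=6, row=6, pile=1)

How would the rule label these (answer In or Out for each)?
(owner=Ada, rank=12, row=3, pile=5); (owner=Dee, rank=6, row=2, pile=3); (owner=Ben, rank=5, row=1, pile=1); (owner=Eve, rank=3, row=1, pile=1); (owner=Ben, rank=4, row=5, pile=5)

In, Out, Out, Out, Out

The classifier is using: owner is Ada.
(owner=Ada, rank=12, row=3, pile=5) → owner is Ada → In.
(owner=Dee, rank=6, row=2, pile=3) → owner is Dee → Out.
(owner=Ben, rank=5, row=1, pile=1) → owner is Ben → Out.
(owner=Eve, rank=3, row=1, pile=1) → owner is Eve → Out.
(owner=Ben, rank=4, row=5, pile=5) → owner is Ben → Out.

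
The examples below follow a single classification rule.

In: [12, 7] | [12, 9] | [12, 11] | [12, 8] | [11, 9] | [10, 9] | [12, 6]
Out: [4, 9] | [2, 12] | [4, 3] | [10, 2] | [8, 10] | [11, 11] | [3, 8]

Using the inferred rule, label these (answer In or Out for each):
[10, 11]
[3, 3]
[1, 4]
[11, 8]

All 'In' examples share one property — first > second AND sum ≥ 13 — and every 'Out' example lacks it.

Out, Out, Out, In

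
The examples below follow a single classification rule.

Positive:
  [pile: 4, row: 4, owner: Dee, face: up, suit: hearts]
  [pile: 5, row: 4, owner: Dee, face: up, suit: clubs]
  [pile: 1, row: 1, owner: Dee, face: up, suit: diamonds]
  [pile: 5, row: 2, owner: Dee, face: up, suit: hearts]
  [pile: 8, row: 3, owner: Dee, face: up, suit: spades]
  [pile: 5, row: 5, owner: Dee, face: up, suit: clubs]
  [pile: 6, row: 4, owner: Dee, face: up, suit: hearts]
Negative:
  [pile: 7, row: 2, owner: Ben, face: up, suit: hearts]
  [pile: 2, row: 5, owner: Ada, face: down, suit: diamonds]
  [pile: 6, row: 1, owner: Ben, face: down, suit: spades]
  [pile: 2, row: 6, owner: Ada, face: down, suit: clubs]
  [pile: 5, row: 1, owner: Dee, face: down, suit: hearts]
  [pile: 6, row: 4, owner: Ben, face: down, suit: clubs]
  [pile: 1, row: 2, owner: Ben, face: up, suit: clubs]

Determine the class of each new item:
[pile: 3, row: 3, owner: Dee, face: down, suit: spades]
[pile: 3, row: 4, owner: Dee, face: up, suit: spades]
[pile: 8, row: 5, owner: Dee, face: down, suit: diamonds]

One predicate separates the groups cleanly: owner is Dee AND face is up.
[pile: 3, row: 3, owner: Dee, face: down, suit: spades]: owner is Dee, face is down, does not satisfy this → Negative.
[pile: 3, row: 4, owner: Dee, face: up, suit: spades]: owner is Dee, face is up, has this property → Positive.
[pile: 8, row: 5, owner: Dee, face: down, suit: diamonds]: owner is Dee, face is down, does not satisfy this → Negative.

Negative, Positive, Negative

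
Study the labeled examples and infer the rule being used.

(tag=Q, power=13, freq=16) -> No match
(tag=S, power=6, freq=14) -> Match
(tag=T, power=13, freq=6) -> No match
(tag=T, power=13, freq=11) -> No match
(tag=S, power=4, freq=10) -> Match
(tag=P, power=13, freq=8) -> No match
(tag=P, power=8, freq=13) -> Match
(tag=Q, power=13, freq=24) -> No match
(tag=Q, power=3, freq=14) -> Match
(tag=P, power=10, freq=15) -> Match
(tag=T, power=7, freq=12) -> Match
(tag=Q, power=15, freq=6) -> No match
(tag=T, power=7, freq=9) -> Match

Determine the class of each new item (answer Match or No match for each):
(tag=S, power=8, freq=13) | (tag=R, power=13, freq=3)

Match, No match

The common property of the 'Match' items is: power ≤ 10. No 'No match' item has it.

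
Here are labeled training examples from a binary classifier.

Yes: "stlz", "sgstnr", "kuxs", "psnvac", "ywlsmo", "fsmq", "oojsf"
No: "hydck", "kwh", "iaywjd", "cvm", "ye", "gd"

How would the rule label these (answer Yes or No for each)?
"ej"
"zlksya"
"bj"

No, Yes, No

The rule appears to be: contains 's'.
No: "ej", since no 's'. Yes: "zlksya", since has 's'. No: "bj", since no 's'.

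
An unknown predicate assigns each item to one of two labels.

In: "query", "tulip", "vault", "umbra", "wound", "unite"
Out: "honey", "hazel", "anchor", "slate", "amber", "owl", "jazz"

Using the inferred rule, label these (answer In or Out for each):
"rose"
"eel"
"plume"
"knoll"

Out, Out, In, Out

The classifier is using: contains 'u'.
"rose" → no 'u' → Out. "eel" → no 'u' → Out. "plume" → has 'u' → In. "knoll" → no 'u' → Out.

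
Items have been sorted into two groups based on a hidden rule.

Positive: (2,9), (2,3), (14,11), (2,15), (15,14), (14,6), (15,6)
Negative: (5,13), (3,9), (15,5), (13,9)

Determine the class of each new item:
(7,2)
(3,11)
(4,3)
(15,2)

Positive, Negative, Positive, Positive

Rule: product is even. This holds for each 'Positive' example and fails for each 'Negative' one.
(7,2): Positive (7·2 = 14).
(3,11): Negative (3·11 = 33).
(4,3): Positive (4·3 = 12).
(15,2): Positive (15·2 = 30).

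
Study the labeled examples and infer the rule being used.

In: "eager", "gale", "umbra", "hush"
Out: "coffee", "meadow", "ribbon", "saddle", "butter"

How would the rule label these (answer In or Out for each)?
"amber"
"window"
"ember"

In, Out, In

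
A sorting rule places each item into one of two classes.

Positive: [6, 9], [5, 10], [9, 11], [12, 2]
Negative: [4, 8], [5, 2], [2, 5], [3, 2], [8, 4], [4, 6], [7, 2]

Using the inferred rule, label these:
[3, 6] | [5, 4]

A rule that fits every label: sum ≥ 14 — true of each 'Positive' example, false of each 'Negative' one.

Negative, Negative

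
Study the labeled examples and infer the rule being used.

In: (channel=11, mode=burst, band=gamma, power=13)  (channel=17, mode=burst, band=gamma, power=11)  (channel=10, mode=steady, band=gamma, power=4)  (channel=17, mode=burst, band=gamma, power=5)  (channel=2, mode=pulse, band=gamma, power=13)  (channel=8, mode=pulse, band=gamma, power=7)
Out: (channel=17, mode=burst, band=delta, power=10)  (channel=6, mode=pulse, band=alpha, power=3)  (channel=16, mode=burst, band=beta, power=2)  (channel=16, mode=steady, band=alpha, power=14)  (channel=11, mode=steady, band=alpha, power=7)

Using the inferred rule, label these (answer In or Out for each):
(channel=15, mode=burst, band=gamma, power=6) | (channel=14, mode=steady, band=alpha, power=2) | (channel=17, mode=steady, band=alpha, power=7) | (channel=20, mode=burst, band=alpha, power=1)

Rule: band is gamma. This holds for each 'In' example and fails for each 'Out' one.
(channel=15, mode=burst, band=gamma, power=6): In (band is gamma).
(channel=14, mode=steady, band=alpha, power=2): Out (band is alpha).
(channel=17, mode=steady, band=alpha, power=7): Out (band is alpha).
(channel=20, mode=burst, band=alpha, power=1): Out (band is alpha).

In, Out, Out, Out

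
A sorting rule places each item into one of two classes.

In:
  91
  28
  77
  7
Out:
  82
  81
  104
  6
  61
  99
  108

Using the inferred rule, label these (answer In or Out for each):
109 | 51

Every 'In' example satisfies: multiple of 7. None of the 'Out' examples do.
109 → 109 = 7·15 + 4 → Out. 51 → 51 = 7·7 + 2 → Out.

Out, Out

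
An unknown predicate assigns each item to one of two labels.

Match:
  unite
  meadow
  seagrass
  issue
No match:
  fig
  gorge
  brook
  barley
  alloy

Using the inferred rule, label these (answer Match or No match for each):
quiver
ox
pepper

Match, No match, No match

The pattern is that an item is 'Match' exactly when: has ≥ 3 vowels.
Match: quiver, since 3 vowels.
No match: ox, since 1 vowel.
No match: pepper, since 2 vowels.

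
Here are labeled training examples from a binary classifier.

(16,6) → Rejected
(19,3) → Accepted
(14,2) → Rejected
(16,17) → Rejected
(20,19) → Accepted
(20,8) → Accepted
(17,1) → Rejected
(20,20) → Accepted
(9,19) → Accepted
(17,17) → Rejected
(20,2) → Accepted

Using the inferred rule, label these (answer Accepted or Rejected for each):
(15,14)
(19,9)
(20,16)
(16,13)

Rejected, Accepted, Accepted, Rejected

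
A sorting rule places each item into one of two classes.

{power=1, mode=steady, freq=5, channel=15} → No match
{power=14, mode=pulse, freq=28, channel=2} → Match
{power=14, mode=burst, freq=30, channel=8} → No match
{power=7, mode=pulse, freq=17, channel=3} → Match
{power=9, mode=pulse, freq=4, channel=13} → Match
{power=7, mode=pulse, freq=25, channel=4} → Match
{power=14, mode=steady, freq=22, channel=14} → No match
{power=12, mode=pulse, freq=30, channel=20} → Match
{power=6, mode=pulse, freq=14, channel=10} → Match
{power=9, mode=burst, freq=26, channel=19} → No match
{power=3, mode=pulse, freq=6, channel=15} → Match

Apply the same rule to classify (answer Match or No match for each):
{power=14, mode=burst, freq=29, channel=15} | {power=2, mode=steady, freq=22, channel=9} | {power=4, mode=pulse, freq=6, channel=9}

No match, No match, Match

One predicate separates the groups cleanly: mode is pulse.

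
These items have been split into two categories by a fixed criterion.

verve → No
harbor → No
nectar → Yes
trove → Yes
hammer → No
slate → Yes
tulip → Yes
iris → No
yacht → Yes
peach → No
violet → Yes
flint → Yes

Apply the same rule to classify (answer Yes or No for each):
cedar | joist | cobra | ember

No, Yes, No, No

Every 'Yes' example satisfies: contains 't'. None of the 'No' examples do.
cedar — no 't', hence No.
joist — has 't', hence Yes.
cobra — no 't', hence No.
ember — no 't', hence No.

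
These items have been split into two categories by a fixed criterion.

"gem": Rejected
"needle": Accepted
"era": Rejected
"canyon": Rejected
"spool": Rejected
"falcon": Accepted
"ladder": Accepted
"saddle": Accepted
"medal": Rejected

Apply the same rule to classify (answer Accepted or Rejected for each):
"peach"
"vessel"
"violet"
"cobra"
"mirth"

'Accepted' ⟺ even length AND contains 'l'.
"peach" → length 5, no 'l' → Rejected. "vessel" → length 6, has 'l' → Accepted. "violet" → length 6, has 'l' → Accepted. "cobra" → length 5, no 'l' → Rejected. "mirth" → length 5, no 'l' → Rejected.

Rejected, Accepted, Accepted, Rejected, Rejected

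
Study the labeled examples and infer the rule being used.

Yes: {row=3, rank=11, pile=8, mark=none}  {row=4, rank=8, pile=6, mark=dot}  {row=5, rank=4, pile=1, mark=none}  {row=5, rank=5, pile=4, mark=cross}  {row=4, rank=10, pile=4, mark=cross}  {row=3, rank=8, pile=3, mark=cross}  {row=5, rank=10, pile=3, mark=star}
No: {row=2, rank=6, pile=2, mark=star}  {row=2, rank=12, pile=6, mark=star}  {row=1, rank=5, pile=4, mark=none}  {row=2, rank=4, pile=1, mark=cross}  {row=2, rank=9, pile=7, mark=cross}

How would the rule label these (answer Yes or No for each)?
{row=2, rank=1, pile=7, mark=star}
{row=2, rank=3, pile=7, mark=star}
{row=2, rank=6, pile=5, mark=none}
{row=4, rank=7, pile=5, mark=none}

No, No, No, Yes

All 'Yes' examples share one property — row ≥ 3 — and every 'No' example lacks it.
No: {row=2, rank=1, pile=7, mark=star}, since row = 2. No: {row=2, rank=3, pile=7, mark=star}, since row = 2. No: {row=2, rank=6, pile=5, mark=none}, since row = 2. Yes: {row=4, rank=7, pile=5, mark=none}, since row = 4.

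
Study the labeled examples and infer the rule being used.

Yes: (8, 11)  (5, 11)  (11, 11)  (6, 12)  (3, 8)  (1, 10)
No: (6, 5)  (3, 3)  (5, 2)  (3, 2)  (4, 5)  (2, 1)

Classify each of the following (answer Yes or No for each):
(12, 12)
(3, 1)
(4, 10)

The distinguishing property — second ≥ 6 — holds for all the 'Yes' cases and none of the 'No' cases.
(12, 12) — second 12, hence Yes.
(3, 1) — second 1, hence No.
(4, 10) — second 10, hence Yes.

Yes, No, Yes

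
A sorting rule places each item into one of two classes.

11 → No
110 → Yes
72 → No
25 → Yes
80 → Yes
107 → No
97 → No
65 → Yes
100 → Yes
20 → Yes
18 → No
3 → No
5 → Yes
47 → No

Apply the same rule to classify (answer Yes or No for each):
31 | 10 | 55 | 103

Rule: multiple of 5. This holds for each 'Yes' example and fails for each 'No' one.
31 → 31 = 5·6 + 1 → No.
10 → 10 = 5·2 → Yes.
55 → 55 = 5·11 → Yes.
103 → 103 = 5·20 + 3 → No.

No, Yes, Yes, No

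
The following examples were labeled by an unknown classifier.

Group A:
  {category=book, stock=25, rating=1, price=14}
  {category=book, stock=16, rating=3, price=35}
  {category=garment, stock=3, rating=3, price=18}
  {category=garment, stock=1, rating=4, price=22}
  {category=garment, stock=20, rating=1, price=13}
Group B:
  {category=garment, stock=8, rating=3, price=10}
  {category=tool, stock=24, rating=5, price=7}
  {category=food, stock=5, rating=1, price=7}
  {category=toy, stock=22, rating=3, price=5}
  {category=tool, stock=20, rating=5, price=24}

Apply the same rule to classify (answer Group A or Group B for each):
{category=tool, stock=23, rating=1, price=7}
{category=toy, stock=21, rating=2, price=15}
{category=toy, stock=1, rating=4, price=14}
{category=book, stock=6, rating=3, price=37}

Group B, Group A, Group A, Group A

Every 'Group A' example satisfies: price ≥ 13 AND rating ≤ 4. None of the 'Group B' examples do.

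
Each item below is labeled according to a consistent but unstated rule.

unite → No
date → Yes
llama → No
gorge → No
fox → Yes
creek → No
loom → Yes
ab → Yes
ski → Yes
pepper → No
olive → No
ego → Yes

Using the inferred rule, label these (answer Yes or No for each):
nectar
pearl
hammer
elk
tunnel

The common property of the 'Yes' items is: length ≤ 4. No 'No' item has it.
nectar: length 6 — does not satisfy this, so No.
pearl: length 5 — does not satisfy this, so No.
hammer: length 6 — does not satisfy this, so No.
elk: length 3 — passes, so Yes.
tunnel: length 6 — does not satisfy this, so No.

No, No, No, Yes, No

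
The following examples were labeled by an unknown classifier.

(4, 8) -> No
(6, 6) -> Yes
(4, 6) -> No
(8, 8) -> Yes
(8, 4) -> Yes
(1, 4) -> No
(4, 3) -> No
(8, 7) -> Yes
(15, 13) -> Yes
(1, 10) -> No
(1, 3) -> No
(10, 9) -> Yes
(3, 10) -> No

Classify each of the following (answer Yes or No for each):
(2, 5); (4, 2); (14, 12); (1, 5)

A rule that fits every label: first ≥ 6 — true of each 'Yes' example, false of each 'No' one.
(2, 5) — first 2, hence No. (4, 2) — first 4, hence No. (14, 12) — first 14, hence Yes. (1, 5) — first 1, hence No.

No, No, Yes, No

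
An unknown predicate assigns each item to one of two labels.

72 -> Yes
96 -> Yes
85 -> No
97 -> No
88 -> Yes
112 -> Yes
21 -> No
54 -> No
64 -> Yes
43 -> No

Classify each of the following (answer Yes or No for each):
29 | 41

All 'Yes' examples share one property — multiple of 4 — and every 'No' example lacks it.
29: No (29 = 4·7 + 1). 41: No (41 = 4·10 + 1).

No, No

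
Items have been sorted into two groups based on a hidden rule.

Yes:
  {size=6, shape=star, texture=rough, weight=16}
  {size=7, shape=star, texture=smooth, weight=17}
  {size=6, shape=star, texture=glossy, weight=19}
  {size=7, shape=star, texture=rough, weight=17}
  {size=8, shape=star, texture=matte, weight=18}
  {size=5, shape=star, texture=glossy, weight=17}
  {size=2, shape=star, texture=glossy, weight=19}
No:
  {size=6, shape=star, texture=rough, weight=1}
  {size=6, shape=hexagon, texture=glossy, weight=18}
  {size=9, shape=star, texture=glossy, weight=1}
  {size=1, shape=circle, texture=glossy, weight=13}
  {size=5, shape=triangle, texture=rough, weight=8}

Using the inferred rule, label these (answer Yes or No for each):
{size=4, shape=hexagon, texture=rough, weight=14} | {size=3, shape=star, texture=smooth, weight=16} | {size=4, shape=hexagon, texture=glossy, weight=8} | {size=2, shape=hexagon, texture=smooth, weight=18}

No, Yes, No, No

The pattern is that an item is 'Yes' exactly when: shape is star AND weight ≥ 8.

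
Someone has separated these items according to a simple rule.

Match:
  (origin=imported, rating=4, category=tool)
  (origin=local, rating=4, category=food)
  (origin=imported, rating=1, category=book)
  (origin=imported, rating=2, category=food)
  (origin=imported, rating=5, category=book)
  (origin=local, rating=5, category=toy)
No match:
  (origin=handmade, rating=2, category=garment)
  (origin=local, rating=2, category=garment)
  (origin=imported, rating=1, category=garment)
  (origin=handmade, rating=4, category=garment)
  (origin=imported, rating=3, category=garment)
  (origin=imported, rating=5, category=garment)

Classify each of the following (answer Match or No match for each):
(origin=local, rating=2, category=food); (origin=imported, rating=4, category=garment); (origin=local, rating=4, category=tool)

Checking candidate rules against both groups, what survives is: category is not garment.

Match, No match, Match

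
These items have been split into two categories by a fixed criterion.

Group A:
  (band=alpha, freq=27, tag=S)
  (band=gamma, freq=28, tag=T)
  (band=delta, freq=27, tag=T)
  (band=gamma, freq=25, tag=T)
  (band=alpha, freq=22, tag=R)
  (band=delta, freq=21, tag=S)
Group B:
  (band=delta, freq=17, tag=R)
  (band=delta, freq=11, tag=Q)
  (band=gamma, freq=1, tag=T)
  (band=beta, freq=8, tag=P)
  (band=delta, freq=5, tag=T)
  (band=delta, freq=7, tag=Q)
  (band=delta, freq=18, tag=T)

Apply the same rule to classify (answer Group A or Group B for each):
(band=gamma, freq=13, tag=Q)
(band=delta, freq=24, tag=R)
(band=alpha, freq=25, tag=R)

Group B, Group A, Group A

The pattern is that an item is 'Group A' exactly when: freq ≥ 21.
Group B: (band=gamma, freq=13, tag=Q), since freq = 13. Group A: (band=delta, freq=24, tag=R), since freq = 24. Group A: (band=alpha, freq=25, tag=R), since freq = 25.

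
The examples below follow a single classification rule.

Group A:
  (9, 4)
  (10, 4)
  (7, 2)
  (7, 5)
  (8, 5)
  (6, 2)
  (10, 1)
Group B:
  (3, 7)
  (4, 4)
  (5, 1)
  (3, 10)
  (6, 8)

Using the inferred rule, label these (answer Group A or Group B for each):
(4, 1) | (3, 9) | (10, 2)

The classifier is using: first > second AND sum ≥ 8.
(4, 1): 4 > 1, 4+1 = 5, does not pass → Group B.
(3, 9): 3 < 9, 3+9 = 12, does not pass → Group B.
(10, 2): 10 > 2, 10+2 = 12, has this property → Group A.

Group B, Group B, Group A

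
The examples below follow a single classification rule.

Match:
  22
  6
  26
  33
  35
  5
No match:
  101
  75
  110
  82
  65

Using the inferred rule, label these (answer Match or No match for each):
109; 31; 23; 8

'Match' ⟺ at most 35.

No match, Match, Match, Match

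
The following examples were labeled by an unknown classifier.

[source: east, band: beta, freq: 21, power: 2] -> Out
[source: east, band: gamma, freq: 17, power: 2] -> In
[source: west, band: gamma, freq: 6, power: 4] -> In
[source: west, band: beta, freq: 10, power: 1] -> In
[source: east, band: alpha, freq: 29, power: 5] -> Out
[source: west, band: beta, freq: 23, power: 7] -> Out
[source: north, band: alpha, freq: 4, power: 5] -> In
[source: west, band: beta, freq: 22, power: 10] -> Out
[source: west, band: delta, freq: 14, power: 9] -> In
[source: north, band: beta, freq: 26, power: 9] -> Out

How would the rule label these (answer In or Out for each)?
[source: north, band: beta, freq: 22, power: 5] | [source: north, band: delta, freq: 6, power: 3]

All 'In' examples share one property — freq ≤ 17 — and every 'Out' example lacks it.
[source: north, band: beta, freq: 22, power: 5] → freq = 22 → Out. [source: north, band: delta, freq: 6, power: 3] → freq = 6 → In.

Out, In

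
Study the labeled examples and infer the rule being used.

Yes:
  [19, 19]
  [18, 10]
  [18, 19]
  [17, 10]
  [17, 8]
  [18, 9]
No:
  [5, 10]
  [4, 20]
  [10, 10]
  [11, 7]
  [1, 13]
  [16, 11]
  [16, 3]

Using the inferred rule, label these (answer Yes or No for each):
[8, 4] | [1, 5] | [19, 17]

'Yes' ⟺ first ≥ 17.
[8, 4] — first 8, hence No.
[1, 5] — first 1, hence No.
[19, 17] — first 19, hence Yes.

No, No, Yes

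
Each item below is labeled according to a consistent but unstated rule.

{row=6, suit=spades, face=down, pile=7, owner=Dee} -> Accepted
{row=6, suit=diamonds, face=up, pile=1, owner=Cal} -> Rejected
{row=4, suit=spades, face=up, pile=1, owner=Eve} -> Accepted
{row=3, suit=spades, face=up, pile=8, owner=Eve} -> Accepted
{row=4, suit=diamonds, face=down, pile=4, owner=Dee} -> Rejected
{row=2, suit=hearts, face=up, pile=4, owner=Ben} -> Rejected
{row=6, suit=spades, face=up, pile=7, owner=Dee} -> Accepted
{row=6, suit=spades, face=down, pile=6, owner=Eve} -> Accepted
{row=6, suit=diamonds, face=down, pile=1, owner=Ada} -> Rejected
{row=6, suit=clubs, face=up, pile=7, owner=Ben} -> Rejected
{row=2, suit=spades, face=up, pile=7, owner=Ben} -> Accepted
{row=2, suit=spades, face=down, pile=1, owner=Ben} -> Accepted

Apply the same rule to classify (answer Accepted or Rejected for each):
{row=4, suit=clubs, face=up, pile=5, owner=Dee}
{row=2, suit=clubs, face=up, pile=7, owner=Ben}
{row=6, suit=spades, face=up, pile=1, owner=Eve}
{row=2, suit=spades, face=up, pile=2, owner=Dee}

Rejected, Rejected, Accepted, Accepted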